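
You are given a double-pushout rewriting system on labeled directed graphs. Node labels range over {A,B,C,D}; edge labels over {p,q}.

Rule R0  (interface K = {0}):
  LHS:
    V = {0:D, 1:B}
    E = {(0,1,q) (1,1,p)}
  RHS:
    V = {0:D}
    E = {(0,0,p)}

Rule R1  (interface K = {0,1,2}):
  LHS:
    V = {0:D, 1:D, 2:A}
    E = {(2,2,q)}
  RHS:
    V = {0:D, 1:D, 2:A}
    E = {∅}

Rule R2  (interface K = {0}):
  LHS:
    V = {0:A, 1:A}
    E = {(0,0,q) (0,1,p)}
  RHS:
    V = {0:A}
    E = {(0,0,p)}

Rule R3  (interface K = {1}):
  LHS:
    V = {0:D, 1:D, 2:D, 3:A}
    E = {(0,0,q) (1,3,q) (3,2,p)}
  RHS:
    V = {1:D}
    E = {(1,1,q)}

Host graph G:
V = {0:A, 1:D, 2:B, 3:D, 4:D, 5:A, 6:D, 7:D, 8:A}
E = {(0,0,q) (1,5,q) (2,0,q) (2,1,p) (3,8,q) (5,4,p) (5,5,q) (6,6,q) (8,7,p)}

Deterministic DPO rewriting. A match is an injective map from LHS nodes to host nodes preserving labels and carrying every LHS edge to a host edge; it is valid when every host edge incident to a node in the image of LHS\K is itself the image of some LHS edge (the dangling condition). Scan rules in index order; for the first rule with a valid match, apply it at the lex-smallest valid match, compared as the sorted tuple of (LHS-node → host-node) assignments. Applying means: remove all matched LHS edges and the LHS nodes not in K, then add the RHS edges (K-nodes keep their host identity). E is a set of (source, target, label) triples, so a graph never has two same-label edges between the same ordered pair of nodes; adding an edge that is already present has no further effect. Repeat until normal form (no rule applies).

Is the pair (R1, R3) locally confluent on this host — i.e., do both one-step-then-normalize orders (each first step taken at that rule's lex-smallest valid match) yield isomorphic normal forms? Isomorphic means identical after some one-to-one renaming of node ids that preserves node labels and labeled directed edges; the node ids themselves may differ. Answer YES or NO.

branch R1-first: apply at {0↦1, 1↦3, 2↦0} → |E|=8, then 2 more step(s) → NF |V|=6 |E|=5 V={0:A, 1:D, 2:B, 3:D, 7:D, 8:A} E=1-q->1 2-q->0 2-p->1 3-q->8 8-p->7
branch R3-first: apply at {0↦6, 1↦3, 2↦7, 3↦8} → |E|=7, then 3 more step(s) → NF |V|=3 |E|=3 V={0:A, 1:D, 2:B} E=1-q->1 2-q->0 2-p->1
graphs not isomorphic

Answer: NO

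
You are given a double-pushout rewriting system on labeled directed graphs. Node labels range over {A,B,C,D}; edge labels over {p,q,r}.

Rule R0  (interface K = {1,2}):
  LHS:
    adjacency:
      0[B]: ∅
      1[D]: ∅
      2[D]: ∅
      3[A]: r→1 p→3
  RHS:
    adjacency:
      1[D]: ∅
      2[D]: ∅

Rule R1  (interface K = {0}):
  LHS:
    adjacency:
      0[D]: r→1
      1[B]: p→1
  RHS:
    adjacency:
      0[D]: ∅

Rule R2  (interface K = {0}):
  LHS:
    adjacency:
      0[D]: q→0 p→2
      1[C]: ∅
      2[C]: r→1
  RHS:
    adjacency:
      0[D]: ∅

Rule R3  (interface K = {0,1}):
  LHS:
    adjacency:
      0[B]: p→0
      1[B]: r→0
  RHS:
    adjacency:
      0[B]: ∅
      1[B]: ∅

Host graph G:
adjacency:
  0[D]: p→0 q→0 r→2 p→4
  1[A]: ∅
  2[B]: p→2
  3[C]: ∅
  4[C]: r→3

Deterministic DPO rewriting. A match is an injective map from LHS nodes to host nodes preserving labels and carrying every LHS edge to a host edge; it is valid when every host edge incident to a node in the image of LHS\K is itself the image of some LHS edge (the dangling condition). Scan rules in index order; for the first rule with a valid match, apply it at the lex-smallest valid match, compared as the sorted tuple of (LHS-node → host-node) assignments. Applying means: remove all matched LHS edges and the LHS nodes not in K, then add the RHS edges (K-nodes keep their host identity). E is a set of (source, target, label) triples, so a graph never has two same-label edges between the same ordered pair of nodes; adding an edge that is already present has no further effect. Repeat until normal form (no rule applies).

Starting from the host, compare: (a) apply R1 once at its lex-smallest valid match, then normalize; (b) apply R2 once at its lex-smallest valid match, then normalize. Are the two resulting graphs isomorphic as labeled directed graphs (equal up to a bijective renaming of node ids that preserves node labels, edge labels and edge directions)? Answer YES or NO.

Answer: YES

Derivation:
branch R1-first: apply at {0↦0, 1↦2} → |E|=4, then 1 more step(s) → NF |V|=2 |E|=1 V={0:D, 1:A} E=0-p->0
branch R2-first: apply at {0↦0, 1↦3, 2↦4} → |E|=3, then 1 more step(s) → NF |V|=2 |E|=1 V={0:D, 1:A} E=0-p->0
graphs isomorphic (equal up to label-preserving node renaming)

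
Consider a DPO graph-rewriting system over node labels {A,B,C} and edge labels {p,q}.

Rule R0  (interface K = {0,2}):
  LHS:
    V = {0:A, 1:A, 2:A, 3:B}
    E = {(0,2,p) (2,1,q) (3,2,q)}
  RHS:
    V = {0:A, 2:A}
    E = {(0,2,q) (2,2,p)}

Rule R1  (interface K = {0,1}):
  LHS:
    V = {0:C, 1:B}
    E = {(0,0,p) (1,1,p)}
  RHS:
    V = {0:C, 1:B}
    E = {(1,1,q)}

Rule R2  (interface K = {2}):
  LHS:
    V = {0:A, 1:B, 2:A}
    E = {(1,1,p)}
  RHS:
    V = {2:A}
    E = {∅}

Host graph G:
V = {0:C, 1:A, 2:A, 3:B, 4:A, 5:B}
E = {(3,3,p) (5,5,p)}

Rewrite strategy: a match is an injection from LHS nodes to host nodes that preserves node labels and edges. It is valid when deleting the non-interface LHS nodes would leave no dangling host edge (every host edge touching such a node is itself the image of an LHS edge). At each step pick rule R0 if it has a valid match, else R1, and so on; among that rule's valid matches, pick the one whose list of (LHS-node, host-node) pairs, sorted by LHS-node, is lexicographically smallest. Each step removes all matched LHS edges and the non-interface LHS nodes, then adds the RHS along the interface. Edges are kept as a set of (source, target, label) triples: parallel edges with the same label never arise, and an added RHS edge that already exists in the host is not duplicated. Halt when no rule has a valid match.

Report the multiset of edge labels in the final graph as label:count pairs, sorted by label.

start.  V:6 E:2  edges: 3-p->3 5-p->5
1. fire R2 via {0↦1, 1↦3, 2↦2}  →  V:4 E:1  edges: 5-p->5
2. fire R2 via {0↦2, 1↦5, 2↦4}  →  V:2 E:0  edges: ∅
halt: no rule applies after step 2
NF edges: []

Answer: (no edges)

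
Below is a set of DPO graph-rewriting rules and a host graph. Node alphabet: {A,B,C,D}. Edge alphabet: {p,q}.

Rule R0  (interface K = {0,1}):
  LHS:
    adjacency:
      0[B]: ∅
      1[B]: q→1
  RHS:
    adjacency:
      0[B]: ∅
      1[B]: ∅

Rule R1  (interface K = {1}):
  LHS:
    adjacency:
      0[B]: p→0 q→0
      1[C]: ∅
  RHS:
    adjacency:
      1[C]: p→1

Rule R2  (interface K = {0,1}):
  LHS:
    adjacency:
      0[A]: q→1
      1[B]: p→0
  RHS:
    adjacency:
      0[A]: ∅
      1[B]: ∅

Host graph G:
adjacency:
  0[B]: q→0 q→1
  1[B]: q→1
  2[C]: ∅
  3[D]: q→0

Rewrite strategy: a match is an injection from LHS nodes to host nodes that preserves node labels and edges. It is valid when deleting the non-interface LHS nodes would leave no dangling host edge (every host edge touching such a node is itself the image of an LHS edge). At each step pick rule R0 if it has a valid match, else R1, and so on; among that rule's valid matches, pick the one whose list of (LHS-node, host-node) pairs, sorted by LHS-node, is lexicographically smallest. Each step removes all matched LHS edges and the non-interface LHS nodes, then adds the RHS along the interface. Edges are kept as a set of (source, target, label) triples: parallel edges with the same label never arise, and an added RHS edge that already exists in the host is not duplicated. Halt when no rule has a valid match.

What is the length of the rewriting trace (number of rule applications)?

Answer: 2

Steps:
start.  V:4 E:4  edges: 0-q->0 0-q->1 1-q->1 3-q->0
1. fire R0 via {0↦0, 1↦1}  →  V:4 E:3  edges: 0-q->0 0-q->1 3-q->0
2. fire R0 via {0↦1, 1↦0}  →  V:4 E:2  edges: 0-q->1 3-q->0
normal form: no rule applies after step 2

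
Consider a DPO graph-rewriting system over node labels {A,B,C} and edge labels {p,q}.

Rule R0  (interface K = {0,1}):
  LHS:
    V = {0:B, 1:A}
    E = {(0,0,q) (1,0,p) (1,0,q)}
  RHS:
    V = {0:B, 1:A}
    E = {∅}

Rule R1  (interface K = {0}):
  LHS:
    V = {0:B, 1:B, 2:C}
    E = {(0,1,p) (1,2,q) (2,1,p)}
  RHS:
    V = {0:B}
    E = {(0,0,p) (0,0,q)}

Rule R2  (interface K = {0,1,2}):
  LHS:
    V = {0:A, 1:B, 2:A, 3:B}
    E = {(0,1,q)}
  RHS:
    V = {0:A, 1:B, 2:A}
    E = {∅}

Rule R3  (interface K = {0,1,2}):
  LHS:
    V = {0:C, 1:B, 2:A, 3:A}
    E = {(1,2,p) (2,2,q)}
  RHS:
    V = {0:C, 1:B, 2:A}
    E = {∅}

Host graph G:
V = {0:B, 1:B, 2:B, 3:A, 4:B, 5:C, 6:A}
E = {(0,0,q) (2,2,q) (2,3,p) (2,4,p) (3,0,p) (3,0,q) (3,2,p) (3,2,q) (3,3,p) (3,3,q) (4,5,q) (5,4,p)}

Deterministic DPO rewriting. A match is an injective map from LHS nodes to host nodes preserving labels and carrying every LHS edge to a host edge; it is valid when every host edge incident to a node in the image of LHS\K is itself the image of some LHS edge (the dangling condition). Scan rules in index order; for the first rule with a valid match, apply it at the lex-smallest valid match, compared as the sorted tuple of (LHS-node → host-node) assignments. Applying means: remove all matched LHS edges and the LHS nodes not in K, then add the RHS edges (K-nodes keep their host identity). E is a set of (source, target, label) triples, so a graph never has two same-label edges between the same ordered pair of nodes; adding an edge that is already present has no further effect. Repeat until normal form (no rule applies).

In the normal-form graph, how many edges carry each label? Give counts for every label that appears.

Answer: p:3 q:2

Derivation:
[0] host  ⇒  7 nodes, 12 edges  {0-q->0 2-q->2 2-p->3 2-p->4 3-p->0 3-q->0 3-p->2 3-q->2 3-p->3 3-q->3 4-q->5 5-p->4}
[1] R0 @ {0↦0, 1↦3}  ⇒  7 nodes, 9 edges  {2-q->2 2-p->3 2-p->4 3-p->2 3-q->2 3-p->3 3-q->3 4-q->5 5-p->4}
[2] R0 @ {0↦2, 1↦3}  ⇒  7 nodes, 6 edges  {2-p->3 2-p->4 3-p->3 3-q->3 4-q->5 5-p->4}
[3] R1 @ {0↦2, 1↦4, 2↦5}  ⇒  5 nodes, 5 edges  {2-p->2 2-q->2 2-p->3 3-p->3 3-q->3}
halt: no rule applies after step 3
NF edges: [(2, 2, 'p'), (2, 2, 'q'), (2, 3, 'p'), (3, 3, 'p'), (3, 3, 'q')]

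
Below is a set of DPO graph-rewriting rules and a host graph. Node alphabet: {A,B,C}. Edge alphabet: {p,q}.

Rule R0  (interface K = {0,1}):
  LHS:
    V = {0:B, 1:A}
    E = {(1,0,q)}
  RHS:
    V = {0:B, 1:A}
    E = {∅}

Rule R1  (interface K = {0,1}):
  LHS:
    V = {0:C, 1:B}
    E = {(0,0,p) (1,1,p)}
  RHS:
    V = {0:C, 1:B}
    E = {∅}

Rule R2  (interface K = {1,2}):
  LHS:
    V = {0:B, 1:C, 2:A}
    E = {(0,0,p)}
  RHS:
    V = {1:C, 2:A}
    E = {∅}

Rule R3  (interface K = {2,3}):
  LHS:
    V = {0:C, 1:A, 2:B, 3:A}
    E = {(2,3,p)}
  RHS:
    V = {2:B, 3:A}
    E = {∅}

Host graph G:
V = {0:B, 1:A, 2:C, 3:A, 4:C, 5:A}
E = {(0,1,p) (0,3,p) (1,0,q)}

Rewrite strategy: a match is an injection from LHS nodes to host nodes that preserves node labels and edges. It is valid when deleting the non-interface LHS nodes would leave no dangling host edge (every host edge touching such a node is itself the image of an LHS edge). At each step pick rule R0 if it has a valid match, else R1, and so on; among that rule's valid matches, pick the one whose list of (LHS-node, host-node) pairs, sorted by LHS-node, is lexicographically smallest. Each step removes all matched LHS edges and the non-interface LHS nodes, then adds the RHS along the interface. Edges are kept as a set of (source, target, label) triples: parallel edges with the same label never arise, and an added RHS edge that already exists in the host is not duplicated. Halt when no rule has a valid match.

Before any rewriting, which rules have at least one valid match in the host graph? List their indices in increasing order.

Answer: [R0,R3]

Steps:
R0: 1 valid match — {0↦0, 1↦1}
R1: no valid match — LHS pattern not found
R2: no valid match — LHS pattern not found
R3: 4 valid matches — {0↦2, 1↦5, 2↦0, 3↦1}, {0↦2, 1↦5, 2↦0, 3↦3}, {0↦4, 1↦5, 2↦0, 3↦1} (+1 more)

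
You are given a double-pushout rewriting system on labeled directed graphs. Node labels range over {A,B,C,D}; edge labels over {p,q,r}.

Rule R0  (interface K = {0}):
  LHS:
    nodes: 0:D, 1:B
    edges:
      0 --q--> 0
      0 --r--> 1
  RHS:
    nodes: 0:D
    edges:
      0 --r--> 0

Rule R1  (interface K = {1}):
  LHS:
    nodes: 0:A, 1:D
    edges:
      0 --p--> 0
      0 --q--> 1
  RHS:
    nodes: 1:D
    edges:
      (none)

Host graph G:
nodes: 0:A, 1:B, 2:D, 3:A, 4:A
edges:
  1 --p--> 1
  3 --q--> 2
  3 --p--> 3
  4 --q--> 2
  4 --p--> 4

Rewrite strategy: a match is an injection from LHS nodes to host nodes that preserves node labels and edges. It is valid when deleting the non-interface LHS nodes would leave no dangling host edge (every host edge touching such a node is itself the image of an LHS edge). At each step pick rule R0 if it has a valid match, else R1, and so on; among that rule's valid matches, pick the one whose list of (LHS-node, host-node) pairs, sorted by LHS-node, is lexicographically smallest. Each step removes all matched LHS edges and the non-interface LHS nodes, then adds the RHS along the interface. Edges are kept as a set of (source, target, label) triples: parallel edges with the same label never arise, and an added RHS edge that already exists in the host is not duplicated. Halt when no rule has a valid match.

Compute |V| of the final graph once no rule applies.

[0] host  ⇒  5 nodes, 5 edges  {1-p->1 3-q->2 3-p->3 4-q->2 4-p->4}
[1] R1 @ {0↦3, 1↦2}  ⇒  4 nodes, 3 edges  {1-p->1 4-q->2 4-p->4}
[2] R1 @ {0↦4, 1↦2}  ⇒  3 nodes, 1 edges  {1-p->1}
final graph: no rule applies after step 2
NF nodes: {0:A, 1:B, 2:D}

Answer: 3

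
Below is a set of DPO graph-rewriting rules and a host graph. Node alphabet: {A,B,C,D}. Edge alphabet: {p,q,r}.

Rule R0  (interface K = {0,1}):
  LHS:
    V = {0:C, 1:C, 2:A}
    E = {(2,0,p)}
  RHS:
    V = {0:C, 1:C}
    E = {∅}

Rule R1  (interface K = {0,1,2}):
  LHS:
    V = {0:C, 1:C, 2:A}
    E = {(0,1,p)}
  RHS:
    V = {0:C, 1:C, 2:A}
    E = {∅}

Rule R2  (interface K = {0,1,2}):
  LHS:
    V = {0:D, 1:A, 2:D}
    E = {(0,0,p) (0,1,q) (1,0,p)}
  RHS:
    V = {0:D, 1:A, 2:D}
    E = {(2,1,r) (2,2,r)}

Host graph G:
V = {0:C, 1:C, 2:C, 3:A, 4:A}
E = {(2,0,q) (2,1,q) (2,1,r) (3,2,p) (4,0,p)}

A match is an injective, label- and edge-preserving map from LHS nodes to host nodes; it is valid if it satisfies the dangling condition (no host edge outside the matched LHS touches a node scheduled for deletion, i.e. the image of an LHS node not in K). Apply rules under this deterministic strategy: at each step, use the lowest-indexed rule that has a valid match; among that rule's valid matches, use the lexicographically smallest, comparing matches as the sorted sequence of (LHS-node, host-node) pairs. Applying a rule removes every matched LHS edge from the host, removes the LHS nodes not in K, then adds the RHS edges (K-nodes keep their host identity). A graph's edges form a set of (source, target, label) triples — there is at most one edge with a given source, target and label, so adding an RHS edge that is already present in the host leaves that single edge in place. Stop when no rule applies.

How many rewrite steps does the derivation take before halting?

Answer: 2

Steps:
[0] host  ⇒  5 nodes, 5 edges  {2-q->0 2-q->1 2-r->1 3-p->2 4-p->0}
[1] R0 @ {0↦0, 1↦1, 2↦4}  ⇒  4 nodes, 4 edges  {2-q->0 2-q->1 2-r->1 3-p->2}
[2] R0 @ {0↦2, 1↦0, 2↦3}  ⇒  3 nodes, 3 edges  {2-q->0 2-q->1 2-r->1}
final graph: no rule applies after step 2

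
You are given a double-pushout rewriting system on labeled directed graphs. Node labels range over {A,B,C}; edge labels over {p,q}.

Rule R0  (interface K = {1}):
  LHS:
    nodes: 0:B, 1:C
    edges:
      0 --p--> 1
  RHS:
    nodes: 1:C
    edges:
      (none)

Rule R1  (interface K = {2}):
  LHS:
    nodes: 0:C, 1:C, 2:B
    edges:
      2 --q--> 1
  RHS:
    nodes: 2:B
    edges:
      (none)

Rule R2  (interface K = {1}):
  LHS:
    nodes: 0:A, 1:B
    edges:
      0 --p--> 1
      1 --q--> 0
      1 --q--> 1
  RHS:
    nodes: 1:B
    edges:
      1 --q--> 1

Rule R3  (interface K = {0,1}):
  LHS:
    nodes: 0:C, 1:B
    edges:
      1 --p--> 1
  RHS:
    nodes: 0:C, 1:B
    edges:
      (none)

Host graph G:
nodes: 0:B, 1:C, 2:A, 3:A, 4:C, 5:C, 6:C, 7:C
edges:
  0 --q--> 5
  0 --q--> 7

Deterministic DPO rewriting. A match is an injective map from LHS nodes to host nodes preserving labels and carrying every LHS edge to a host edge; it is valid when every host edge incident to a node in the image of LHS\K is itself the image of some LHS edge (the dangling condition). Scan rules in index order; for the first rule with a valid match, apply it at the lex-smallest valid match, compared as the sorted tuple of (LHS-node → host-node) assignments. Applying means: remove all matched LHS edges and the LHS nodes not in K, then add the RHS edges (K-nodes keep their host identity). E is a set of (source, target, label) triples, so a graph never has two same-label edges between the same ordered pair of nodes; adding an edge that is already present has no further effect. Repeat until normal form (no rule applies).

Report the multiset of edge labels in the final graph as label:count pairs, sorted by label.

Answer: (no edges)

Rewrite trace:
start.  V:8 E:2  edges: 0-q->5 0-q->7
1. fire R1 via {0↦1, 1↦5, 2↦0}  →  V:6 E:1  edges: 0-q->7
2. fire R1 via {0↦4, 1↦7, 2↦0}  →  V:4 E:0  edges: ∅
final graph: no rule applies after step 2
NF edges: []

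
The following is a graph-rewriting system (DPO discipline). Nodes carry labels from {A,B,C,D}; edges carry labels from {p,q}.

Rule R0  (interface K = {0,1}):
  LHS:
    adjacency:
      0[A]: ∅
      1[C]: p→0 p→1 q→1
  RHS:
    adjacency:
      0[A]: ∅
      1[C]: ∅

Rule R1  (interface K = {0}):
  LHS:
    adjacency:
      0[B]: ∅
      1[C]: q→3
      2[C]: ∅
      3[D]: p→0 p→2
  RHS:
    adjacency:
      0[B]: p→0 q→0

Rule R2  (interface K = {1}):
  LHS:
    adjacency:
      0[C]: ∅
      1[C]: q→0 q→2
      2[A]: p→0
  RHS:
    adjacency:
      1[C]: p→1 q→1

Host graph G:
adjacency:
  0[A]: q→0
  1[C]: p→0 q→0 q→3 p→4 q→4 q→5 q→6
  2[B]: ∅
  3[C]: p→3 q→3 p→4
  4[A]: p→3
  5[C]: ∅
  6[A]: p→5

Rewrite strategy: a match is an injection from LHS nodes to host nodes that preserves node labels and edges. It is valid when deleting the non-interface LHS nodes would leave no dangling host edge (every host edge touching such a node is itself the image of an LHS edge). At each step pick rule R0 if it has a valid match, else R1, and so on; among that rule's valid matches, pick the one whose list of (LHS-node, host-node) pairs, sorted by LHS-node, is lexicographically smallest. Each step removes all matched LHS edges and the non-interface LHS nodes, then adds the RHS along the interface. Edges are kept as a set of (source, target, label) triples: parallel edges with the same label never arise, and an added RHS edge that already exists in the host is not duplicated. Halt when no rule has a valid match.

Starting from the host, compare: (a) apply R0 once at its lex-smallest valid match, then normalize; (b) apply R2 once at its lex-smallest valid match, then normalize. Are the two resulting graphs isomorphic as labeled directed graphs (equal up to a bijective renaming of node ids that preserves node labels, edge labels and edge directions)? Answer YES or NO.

branch R0-first: apply at {0↦4, 1↦3} → |E|=10, then 2 more step(s) → NF |V|=5 |E|=6 V={0:A, 1:C, 2:B, 3:C, 4:A} E=0-q->0 1-q->0 1-q->3 1-p->4 1-q->4 4-p->3
branch R2-first: apply at {0↦5, 1↦1, 2↦6} → |E|=12, then 2 more step(s) → NF |V|=5 |E|=6 V={0:A, 1:C, 2:B, 3:C, 4:A} E=0-q->0 1-q->0 1-q->3 1-p->4 1-q->4 4-p->3
graphs isomorphic (equal up to label-preserving node renaming)

Answer: YES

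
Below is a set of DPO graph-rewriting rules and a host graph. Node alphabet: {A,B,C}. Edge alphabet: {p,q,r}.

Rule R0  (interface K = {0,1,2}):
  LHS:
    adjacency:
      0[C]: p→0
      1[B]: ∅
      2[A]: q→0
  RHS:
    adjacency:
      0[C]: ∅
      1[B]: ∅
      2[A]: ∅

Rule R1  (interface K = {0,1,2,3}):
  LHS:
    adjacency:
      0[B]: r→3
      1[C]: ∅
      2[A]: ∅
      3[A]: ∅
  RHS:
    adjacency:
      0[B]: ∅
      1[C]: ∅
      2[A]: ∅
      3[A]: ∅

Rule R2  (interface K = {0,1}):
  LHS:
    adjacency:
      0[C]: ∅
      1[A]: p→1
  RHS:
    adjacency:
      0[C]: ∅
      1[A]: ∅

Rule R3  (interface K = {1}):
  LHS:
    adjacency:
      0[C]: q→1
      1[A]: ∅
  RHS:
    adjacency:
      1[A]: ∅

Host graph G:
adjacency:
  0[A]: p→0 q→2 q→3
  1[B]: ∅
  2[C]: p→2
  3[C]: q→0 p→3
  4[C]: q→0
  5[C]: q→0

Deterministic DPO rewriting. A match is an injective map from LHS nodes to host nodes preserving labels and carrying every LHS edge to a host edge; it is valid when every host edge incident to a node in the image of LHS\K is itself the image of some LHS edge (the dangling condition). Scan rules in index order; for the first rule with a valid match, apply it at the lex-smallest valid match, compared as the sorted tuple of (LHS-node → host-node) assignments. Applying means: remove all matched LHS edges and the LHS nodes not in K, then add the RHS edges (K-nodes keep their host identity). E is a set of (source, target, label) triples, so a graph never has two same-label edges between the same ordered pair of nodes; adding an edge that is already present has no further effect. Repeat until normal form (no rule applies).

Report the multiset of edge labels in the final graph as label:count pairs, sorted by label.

Answer: (no edges)

Rewrite trace:
[0] host  ⇒  6 nodes, 8 edges  {0-p->0 0-q->2 0-q->3 2-p->2 3-q->0 3-p->3 4-q->0 5-q->0}
[1] R0 @ {0↦2, 1↦1, 2↦0}  ⇒  6 nodes, 6 edges  {0-p->0 0-q->3 3-q->0 3-p->3 4-q->0 5-q->0}
[2] R0 @ {0↦3, 1↦1, 2↦0}  ⇒  6 nodes, 4 edges  {0-p->0 3-q->0 4-q->0 5-q->0}
[3] R2 @ {0↦2, 1↦0}  ⇒  6 nodes, 3 edges  {3-q->0 4-q->0 5-q->0}
[4] R3 @ {0↦3, 1↦0}  ⇒  5 nodes, 2 edges  {4-q->0 5-q->0}
[5] R3 @ {0↦4, 1↦0}  ⇒  4 nodes, 1 edges  {5-q->0}
[6] R3 @ {0↦5, 1↦0}  ⇒  3 nodes, 0 edges  {∅}
final graph: no rule applies after step 6
NF edges: []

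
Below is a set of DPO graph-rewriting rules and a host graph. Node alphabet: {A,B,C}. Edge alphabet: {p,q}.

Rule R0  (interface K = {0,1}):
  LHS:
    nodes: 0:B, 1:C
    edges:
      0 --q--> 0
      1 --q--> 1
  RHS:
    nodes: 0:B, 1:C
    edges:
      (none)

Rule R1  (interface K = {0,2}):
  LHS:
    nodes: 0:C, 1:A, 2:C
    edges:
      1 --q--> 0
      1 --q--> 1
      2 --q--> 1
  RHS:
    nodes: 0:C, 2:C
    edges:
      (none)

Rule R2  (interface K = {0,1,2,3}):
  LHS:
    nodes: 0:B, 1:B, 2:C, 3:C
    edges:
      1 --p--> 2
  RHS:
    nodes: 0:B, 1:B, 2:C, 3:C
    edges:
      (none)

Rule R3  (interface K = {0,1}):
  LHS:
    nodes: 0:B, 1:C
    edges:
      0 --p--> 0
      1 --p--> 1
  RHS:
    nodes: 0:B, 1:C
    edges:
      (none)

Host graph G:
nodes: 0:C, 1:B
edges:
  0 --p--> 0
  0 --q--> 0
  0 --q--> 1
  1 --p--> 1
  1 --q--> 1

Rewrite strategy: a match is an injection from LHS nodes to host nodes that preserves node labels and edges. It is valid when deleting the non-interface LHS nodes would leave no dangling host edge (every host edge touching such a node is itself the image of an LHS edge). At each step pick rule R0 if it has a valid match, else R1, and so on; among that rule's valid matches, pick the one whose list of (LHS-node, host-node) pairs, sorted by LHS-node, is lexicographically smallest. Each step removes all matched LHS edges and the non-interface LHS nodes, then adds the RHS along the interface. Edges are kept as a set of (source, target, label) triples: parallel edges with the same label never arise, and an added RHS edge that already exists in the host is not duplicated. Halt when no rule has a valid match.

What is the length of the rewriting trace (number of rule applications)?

start.  V:2 E:5  edges: 0-p->0 0-q->0 0-q->1 1-p->1 1-q->1
1. fire R0 via {0↦1, 1↦0}  →  V:2 E:3  edges: 0-p->0 0-q->1 1-p->1
2. fire R3 via {0↦1, 1↦0}  →  V:2 E:1  edges: 0-q->1
halt: no rule applies after step 2

Answer: 2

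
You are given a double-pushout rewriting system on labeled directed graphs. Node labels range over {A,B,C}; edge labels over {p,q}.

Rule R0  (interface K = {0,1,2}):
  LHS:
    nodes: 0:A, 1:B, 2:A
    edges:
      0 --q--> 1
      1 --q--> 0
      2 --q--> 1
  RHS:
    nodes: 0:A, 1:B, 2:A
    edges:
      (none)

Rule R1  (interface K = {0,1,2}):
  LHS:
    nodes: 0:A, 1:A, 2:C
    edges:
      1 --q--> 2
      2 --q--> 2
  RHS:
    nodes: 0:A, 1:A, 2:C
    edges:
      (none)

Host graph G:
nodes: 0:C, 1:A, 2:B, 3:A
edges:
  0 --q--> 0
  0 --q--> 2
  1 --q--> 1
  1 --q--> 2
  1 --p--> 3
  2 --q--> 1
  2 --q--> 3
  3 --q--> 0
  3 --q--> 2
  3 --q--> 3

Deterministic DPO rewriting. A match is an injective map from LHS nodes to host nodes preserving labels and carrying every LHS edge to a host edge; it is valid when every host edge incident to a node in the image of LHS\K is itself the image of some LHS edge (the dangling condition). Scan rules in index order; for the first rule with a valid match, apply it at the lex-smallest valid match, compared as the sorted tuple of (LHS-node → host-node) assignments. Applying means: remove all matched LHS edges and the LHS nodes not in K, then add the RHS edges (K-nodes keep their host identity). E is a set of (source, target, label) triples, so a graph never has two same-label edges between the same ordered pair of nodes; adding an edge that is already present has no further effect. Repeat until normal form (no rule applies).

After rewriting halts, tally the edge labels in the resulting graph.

Answer: p:1 q:4

Derivation:
initial: |V|=4 |E|=10  E = 0-q->0 0-q->2 1-q->1 1-q->2 1-p->3 2-q->1 2-q->3 3-q->0 3-q->2 3-q->3
step 1: apply R0 at {0↦1, 1↦2, 2↦3}  → |V|=4 |E|=7  E = 0-q->0 0-q->2 1-q->1 1-p->3 2-q->3 3-q->0 3-q->3
step 2: apply R1 at {0↦1, 1↦3, 2↦0}  → |V|=4 |E|=5  E = 0-q->2 1-q->1 1-p->3 2-q->3 3-q->3
normal form: no rule applies after step 2
NF edges: [(0, 2, 'q'), (1, 1, 'q'), (1, 3, 'p'), (2, 3, 'q'), (3, 3, 'q')]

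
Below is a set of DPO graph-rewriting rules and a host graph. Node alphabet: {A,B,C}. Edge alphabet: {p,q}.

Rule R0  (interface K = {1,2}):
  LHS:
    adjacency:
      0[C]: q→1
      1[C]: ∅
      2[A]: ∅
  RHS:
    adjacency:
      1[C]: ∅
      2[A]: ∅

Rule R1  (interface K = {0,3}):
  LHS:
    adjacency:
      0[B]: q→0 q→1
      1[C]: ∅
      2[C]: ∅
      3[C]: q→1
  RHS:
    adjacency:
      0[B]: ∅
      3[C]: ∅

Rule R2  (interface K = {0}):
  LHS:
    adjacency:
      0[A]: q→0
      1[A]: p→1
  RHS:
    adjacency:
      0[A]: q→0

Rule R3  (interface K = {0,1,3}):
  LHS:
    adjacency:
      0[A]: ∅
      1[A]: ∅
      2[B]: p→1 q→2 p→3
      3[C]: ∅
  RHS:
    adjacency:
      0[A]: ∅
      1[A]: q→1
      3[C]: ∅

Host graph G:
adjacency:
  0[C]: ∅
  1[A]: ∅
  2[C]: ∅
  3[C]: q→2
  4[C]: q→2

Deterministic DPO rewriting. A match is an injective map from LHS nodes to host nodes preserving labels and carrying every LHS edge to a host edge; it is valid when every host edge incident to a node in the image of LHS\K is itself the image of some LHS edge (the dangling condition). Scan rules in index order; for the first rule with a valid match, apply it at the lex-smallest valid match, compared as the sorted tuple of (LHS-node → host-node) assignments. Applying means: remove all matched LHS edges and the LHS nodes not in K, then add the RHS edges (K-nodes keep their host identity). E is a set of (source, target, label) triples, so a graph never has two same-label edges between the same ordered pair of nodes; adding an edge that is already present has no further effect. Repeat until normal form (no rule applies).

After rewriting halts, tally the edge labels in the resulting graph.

Answer: (no edges)

Rewrite trace:
initial: |V|=5 |E|=2  E = 3-q->2 4-q->2
step 1: apply R0 at {0↦3, 1↦2, 2↦1}  → |V|=4 |E|=1  E = 4-q->2
step 2: apply R0 at {0↦4, 1↦2, 2↦1}  → |V|=3 |E|=0  E = ∅
halt: no rule applies after step 2
NF edges: []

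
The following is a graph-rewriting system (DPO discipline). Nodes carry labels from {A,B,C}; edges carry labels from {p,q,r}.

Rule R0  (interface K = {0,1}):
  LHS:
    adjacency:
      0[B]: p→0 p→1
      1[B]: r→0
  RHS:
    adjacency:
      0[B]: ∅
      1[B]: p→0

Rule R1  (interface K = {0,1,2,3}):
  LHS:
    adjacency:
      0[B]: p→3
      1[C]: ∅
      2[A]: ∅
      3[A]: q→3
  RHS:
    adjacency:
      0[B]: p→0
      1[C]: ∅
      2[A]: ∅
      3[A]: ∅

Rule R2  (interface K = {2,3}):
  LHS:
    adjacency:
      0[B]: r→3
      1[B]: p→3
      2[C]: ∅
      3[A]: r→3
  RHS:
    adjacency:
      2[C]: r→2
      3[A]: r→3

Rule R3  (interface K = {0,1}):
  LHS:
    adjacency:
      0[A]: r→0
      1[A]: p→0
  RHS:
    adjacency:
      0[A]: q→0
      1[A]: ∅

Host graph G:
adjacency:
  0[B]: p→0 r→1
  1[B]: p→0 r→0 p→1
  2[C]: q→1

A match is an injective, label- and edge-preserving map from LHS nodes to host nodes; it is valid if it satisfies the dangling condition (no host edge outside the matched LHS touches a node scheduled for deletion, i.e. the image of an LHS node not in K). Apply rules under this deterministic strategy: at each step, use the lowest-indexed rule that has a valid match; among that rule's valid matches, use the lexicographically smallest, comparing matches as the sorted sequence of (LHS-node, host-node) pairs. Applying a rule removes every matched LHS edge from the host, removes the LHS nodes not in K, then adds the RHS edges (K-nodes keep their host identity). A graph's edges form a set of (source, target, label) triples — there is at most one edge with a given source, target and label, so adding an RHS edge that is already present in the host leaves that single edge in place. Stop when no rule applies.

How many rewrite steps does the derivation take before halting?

Answer: 2

Rewrite trace:
[0] host  ⇒  3 nodes, 6 edges  {0-p->0 0-r->1 1-p->0 1-r->0 1-p->1 2-q->1}
[1] R0 @ {0↦1, 1↦0}  ⇒  3 nodes, 4 edges  {0-p->0 0-p->1 1-r->0 2-q->1}
[2] R0 @ {0↦0, 1↦1}  ⇒  3 nodes, 2 edges  {1-p->0 2-q->1}
halt: no rule applies after step 2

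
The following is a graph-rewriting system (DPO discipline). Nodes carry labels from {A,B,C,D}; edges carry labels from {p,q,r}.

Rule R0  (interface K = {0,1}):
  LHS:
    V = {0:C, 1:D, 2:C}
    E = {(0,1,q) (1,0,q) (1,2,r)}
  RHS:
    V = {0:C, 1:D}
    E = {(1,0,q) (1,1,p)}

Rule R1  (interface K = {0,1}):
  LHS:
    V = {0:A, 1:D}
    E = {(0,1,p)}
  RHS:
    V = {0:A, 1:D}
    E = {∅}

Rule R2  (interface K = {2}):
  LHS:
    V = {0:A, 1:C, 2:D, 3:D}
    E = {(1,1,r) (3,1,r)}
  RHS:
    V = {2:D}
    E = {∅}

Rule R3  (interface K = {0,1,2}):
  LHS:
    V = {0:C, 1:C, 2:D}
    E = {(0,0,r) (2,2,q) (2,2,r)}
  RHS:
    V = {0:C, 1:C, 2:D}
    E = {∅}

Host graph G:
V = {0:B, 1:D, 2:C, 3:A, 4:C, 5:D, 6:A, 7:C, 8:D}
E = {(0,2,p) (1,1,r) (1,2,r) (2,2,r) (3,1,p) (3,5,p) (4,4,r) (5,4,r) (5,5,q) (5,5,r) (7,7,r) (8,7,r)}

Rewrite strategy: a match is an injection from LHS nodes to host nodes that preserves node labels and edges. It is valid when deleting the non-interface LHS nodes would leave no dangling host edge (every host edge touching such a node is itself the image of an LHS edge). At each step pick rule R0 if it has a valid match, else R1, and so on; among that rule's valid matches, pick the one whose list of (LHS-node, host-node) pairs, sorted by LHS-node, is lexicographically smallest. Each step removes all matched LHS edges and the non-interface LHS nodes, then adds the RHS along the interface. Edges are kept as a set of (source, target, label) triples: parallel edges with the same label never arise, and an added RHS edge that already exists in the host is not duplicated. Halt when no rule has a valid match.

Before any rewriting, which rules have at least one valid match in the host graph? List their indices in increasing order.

Answer: [R1,R2,R3]

Derivation:
R0: no valid match — LHS pattern not found
R1: 2 valid matches — {0↦3, 1↦1}, {0↦3, 1↦5}
R2: 2 valid matches — {0↦6, 1↦7, 2↦1, 3↦8}, {0↦6, 1↦7, 2↦5, 3↦8}
R3: 6 valid matches — {0↦2, 1↦4, 2↦5}, {0↦2, 1↦7, 2↦5}, {0↦4, 1↦2, 2↦5} (+3 more)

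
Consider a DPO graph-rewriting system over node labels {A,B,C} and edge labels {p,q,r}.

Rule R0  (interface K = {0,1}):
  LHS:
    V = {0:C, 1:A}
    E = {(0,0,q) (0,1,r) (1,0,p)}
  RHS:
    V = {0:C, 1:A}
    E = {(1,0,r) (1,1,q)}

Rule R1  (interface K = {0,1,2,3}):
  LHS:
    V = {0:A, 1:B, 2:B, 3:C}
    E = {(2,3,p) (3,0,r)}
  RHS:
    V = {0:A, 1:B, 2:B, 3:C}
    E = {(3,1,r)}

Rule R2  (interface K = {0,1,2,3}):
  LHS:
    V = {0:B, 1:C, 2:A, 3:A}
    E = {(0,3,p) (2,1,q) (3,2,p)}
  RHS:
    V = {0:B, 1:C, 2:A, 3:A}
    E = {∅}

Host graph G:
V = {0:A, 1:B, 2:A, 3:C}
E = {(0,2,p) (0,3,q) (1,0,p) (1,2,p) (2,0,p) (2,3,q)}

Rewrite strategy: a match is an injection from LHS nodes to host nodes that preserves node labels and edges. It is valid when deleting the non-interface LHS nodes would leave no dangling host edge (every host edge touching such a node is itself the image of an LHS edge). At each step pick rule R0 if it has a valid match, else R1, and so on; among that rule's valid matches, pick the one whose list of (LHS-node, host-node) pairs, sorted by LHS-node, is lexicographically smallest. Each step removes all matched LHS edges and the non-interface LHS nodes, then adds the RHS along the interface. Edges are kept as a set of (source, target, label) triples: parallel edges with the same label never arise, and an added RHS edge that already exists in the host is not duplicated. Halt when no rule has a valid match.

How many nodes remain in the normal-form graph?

Answer: 4

Rewrite trace:
[0] host  ⇒  4 nodes, 6 edges  {0-p->2 0-q->3 1-p->0 1-p->2 2-p->0 2-q->3}
[1] R2 @ {0↦1, 1↦3, 2↦0, 3↦2}  ⇒  4 nodes, 3 edges  {0-p->2 1-p->0 2-q->3}
[2] R2 @ {0↦1, 1↦3, 2↦2, 3↦0}  ⇒  4 nodes, 0 edges  {∅}
normal form: no rule applies after step 2
NF nodes: {0:A, 1:B, 2:A, 3:C}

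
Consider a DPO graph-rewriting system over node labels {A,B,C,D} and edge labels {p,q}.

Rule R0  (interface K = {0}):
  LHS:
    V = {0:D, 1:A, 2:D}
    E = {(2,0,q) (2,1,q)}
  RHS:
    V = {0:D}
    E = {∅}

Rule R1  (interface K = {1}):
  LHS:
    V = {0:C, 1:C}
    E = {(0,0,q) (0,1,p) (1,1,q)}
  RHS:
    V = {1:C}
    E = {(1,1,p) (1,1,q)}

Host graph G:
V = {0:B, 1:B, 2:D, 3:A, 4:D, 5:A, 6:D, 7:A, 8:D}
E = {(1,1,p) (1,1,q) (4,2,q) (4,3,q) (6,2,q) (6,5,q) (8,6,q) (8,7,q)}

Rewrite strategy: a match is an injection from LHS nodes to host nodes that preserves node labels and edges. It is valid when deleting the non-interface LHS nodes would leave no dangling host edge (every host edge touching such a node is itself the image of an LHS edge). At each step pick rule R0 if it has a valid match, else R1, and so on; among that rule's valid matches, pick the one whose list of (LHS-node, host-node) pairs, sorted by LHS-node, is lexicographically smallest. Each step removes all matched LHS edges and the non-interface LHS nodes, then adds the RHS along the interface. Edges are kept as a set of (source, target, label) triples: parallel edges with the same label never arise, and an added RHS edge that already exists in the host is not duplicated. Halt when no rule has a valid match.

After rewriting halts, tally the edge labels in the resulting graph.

start.  V:9 E:8  edges: 1-p->1 1-q->1 4-q->2 4-q->3 6-q->2 6-q->5 8-q->6 8-q->7
1. fire R0 via {0↦2, 1↦3, 2↦4}  →  V:7 E:6  edges: 1-p->1 1-q->1 6-q->2 6-q->5 8-q->6 8-q->7
2. fire R0 via {0↦6, 1↦7, 2↦8}  →  V:5 E:4  edges: 1-p->1 1-q->1 6-q->2 6-q->5
3. fire R0 via {0↦2, 1↦5, 2↦6}  →  V:3 E:2  edges: 1-p->1 1-q->1
final graph: no rule applies after step 3
NF edges: [(1, 1, 'p'), (1, 1, 'q')]

Answer: p:1 q:1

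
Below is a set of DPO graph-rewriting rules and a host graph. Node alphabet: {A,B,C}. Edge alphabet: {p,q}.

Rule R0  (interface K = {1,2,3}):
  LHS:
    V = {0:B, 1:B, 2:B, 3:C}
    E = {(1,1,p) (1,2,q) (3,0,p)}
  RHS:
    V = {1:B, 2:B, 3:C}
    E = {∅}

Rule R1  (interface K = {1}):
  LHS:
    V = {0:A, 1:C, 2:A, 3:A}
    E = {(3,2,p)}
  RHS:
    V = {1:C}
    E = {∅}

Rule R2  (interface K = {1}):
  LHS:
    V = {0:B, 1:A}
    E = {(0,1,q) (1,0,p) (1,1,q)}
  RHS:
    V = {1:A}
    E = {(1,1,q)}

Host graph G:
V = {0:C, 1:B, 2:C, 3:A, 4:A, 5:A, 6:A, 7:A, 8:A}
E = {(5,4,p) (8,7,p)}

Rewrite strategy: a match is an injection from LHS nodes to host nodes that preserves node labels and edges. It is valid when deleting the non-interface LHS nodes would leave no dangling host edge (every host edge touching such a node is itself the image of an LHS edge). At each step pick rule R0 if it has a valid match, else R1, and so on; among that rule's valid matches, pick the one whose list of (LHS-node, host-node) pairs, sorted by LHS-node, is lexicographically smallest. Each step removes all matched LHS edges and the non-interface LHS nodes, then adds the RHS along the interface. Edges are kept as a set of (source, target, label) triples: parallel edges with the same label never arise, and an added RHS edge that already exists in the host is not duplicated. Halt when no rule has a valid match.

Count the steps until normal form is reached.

[0] host  ⇒  9 nodes, 2 edges  {5-p->4 8-p->7}
[1] R1 @ {0↦3, 1↦0, 2↦4, 3↦5}  ⇒  6 nodes, 1 edges  {8-p->7}
[2] R1 @ {0↦6, 1↦0, 2↦7, 3↦8}  ⇒  3 nodes, 0 edges  {∅}
normal form: no rule applies after step 2

Answer: 2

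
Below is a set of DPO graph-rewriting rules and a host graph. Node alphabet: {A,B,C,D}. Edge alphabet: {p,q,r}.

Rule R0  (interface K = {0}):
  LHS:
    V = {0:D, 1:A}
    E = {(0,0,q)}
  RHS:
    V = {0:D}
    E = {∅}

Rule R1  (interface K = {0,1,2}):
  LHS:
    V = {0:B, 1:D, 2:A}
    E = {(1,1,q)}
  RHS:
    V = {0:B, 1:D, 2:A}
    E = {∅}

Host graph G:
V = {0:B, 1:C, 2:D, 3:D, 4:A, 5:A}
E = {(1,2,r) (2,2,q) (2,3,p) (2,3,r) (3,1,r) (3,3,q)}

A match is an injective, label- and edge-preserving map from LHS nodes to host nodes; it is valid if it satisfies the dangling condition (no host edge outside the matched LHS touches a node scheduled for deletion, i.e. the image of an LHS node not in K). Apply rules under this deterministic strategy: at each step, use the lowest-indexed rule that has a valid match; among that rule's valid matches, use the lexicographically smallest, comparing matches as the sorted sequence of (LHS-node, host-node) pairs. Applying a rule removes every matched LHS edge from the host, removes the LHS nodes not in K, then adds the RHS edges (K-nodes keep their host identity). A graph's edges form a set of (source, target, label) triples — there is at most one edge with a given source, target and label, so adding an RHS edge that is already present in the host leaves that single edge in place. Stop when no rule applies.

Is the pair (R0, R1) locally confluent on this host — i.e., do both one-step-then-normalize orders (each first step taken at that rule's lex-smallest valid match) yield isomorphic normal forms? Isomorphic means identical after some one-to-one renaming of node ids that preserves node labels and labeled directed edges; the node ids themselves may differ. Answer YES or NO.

branch R0-first: apply at {0↦2, 1↦4} → |E|=5, then 1 more step(s) → NF |V|=4 |E|=4 V={0:B, 1:C, 2:D, 3:D} E=1-r->2 2-p->3 2-r->3 3-r->1
branch R1-first: apply at {0↦0, 1↦2, 2↦4} → |E|=5, then 1 more step(s) → NF |V|=5 |E|=4 V={0:B, 1:C, 2:D, 3:D, 5:A} E=1-r->2 2-p->3 2-r->3 3-r->1
graphs not isomorphic

Answer: NO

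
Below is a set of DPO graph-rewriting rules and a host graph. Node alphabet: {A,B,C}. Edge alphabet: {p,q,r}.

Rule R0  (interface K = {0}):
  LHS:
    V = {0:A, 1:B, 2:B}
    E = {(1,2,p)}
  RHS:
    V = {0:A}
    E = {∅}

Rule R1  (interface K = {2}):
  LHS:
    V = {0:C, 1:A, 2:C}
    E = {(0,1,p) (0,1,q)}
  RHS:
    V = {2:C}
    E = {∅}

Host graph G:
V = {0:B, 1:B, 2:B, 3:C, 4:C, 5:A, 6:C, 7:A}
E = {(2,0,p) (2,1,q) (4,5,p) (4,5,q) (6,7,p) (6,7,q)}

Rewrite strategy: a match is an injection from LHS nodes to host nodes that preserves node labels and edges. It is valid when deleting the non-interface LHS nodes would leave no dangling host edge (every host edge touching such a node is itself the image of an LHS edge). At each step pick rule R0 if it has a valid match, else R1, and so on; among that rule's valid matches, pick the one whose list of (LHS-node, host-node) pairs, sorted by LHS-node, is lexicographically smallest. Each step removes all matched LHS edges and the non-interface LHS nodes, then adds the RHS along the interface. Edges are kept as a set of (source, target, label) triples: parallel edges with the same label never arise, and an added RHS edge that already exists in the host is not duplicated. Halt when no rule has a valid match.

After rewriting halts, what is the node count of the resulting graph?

Answer: 4

Steps:
initial: |V|=8 |E|=6  E = 2-p->0 2-q->1 4-p->5 4-q->5 6-p->7 6-q->7
step 1: apply R1 at {0↦4, 1↦5, 2↦3}  → |V|=6 |E|=4  E = 2-p->0 2-q->1 6-p->7 6-q->7
step 2: apply R1 at {0↦6, 1↦7, 2↦3}  → |V|=4 |E|=2  E = 2-p->0 2-q->1
final graph: no rule applies after step 2
NF nodes: {0:B, 1:B, 2:B, 3:C}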